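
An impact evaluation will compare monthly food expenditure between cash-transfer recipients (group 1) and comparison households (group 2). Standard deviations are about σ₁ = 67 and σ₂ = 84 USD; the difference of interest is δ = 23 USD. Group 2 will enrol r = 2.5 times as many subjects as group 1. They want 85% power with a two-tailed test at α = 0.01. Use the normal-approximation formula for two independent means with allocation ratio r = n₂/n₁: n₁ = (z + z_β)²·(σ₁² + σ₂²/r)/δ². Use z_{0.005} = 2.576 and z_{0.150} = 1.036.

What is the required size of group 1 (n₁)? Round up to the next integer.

n₁ = (z_{α/2} + z_β)² · (σ₁² + σ₂²/r) / δ²
   = (2.576 + 1.036)² · (67² + 84²/2.5) / 23²
   = 13.0465 · (4489 + 2822.4) / 529
   = 13.0465 · 7311.4 / 529
   = 180.32
Round up → n₁ = 181; n₂ = r·n₁ = 2.5 × 181 = 453.

n₁ = 181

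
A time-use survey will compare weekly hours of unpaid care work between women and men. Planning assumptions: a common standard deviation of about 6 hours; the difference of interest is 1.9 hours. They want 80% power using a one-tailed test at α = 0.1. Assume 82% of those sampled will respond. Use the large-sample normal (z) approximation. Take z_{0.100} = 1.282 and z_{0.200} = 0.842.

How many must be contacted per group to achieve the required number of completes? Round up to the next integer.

n = 110 per group

n = (z_α + z_β)² · (σ₁² + σ₂²) / δ²
  = (1.282 + 0.842)² · (2·6² = 72) / 1.9²
  = 4.5114 · 72 / 3.61
  = 89.98
Adjust for 82% response: 89.98 / 0.82 = 109.73.
Round up → n = 110 per group.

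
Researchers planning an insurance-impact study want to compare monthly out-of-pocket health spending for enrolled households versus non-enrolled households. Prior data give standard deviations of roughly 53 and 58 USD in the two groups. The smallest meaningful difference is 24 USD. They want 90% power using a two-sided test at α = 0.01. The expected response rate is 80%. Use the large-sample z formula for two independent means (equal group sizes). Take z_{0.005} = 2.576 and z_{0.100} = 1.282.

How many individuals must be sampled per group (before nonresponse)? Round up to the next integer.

n = 200 per group

n = (z_{α/2} + z_β)² · (σ₁² + σ₂²) / δ²
  = (2.576 + 1.282)² · (53² + 58² = 6173) / 24²
  = 14.8842 · 6173 / 576
  = 159.51
Adjust for 80% response: 159.51 / 0.80 = 199.39.
Round up → n = 200 per group.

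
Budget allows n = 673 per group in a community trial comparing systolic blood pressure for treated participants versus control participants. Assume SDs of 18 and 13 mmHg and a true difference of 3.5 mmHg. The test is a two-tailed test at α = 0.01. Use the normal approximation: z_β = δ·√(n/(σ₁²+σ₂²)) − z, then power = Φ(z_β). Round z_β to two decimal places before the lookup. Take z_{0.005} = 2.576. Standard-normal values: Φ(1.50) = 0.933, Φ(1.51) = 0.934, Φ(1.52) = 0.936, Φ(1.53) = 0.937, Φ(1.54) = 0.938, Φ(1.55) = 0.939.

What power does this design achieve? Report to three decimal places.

Power ≈ 0.934

z_β = δ·√(n/(σ₁²+σ₂²)) − z_{α/2}
    = 3.5 · √(673/493) − 2.576
    = 3.5 · 1.16838 − 2.576
    = 4.0893 − 2.576 = 1.5133 → 1.51
Power = Φ(1.51) = 0.934.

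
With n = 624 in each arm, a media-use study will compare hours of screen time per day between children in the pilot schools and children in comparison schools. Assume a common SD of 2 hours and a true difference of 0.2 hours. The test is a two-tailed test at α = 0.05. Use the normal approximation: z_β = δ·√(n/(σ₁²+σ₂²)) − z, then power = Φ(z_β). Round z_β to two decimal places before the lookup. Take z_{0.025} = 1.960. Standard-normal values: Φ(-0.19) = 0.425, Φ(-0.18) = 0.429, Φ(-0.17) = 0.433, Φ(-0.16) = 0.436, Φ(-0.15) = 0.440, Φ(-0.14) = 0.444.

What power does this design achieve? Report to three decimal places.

z_β = δ·√(n/(σ₁²+σ₂²)) − z_{α/2}
    = 0.2 · √(624/8) − 1.960
    = 0.2 · 8.83176 − 1.960
    = 1.7664 − 1.960 = -0.1936 → -0.19
Power = Φ(-0.19) = 0.425.

Power ≈ 0.425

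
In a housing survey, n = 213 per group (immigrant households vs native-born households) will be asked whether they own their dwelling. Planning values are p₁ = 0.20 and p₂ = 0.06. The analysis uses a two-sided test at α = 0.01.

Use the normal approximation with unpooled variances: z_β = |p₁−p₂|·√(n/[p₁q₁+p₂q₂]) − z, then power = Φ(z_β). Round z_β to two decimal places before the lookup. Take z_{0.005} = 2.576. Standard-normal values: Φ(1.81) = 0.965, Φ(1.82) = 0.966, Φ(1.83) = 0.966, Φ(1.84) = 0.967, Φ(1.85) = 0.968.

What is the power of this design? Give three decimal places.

Power ≈ 0.966

z_β = |p₁−p₂|·√(n/[p₁q₁+p₂q₂]) − z_{α/2}
    = 0.14 · √(213/0.2164) − 2.576
    = 0.14 · 31.3734 − 2.576
    = 4.3923 − 2.576 = 1.8163 → 1.82
Power = Φ(1.82) = 0.966.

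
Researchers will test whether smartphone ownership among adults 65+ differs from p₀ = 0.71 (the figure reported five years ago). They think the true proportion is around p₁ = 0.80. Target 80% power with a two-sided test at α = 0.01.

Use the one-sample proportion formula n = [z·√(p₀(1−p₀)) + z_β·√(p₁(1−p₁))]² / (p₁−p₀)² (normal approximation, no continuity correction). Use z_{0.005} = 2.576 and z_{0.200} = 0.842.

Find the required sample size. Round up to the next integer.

n = 280

n = [z_{α/2}·√(p₀q₀) + z_β·√(p₁q₁)]² / (p₁ − p₀)²
  = [2.576·√(0.71·0.29) + 0.842·√(0.80·0.20)]² / (0.09)²
  = [2.576·0.4538 + 0.842·0.4000]² / 0.0081
  = [1.5057]² / 0.0081
  = 279.89
Round up → n = 280.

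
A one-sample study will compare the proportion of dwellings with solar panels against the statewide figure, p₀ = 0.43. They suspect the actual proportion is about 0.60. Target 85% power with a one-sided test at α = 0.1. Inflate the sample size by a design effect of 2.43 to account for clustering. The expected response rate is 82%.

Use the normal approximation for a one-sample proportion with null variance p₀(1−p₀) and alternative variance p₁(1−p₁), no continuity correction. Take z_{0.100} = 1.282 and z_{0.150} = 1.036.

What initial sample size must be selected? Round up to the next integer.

n = 134

n = [z_α·√(p₀q₀) + z_β·√(p₁q₁)]² / (p₁ − p₀)²
  = [1.282·√(0.43·0.57) + 1.036·√(0.60·0.40)]² / (0.17)²
  = [1.282·0.4951 + 1.036·0.4899]² / 0.0289
  = [1.1422]² / 0.0289
  = 45.14
Design effect: 2.43 × 45.14 = 109.70.
Adjust for 82% response: 109.70 / 0.82 = 133.78.
Round up → n = 134.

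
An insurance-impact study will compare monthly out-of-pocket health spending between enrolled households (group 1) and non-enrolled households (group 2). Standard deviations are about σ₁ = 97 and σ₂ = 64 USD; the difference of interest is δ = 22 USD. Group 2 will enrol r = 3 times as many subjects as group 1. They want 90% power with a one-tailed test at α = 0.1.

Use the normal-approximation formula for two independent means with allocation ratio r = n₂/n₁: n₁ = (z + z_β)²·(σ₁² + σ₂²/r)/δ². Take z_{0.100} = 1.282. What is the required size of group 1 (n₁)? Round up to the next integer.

n₁ = (z_α + z_β)² · (σ₁² + σ₂²/r) / δ²
   = (1.282 + 1.282)² · (97² + 64²/3) / 22²
   = 6.5741 · (9409 + 1365.3) / 484
   = 6.5741 · 10774.3 / 484
   = 146.35
Round up → n₁ = 147; n₂ = r·n₁ = 3 × 147 = 441.

n₁ = 147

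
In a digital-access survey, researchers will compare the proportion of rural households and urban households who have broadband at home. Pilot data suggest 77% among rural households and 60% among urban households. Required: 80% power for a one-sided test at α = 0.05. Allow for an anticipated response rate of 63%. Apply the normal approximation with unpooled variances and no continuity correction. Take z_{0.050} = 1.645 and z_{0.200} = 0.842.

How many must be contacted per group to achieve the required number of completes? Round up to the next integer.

n = (z_α + z_β)² · [p₁(1−p₁) + p₂(1−p₂)] / (p₁ − p₂)²
  = (1.645 + 0.842)² · (0.77·0.23 + 0.60·0.40) / (0.17)²
  = (2.487)² · (0.1771 + 0.2400) / 0.0289
  = 6.1852 · 0.4171 / 0.0289
  = 89.27
Adjust for 63% response: 89.27 / 0.63 = 141.69.
Round up → n = 142 per group.

n = 142 per group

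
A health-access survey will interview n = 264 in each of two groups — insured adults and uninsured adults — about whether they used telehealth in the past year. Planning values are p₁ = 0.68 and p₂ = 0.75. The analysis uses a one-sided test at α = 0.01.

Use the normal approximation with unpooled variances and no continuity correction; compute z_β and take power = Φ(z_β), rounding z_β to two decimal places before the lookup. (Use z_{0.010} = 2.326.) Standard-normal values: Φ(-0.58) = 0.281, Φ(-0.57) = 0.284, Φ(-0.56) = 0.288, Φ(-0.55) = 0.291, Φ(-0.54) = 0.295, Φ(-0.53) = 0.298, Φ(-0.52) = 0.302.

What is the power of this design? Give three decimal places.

z_β = |p₁−p₂|·√(n/[p₁q₁+p₂q₂]) − z_α
    = 0.07 · √(264/0.4051) − 2.326
    = 0.07 · 25.5282 − 2.326
    = 1.7870 − 2.326 = -0.5390 → -0.54
Power = Φ(-0.54) = 0.295.

Power ≈ 0.295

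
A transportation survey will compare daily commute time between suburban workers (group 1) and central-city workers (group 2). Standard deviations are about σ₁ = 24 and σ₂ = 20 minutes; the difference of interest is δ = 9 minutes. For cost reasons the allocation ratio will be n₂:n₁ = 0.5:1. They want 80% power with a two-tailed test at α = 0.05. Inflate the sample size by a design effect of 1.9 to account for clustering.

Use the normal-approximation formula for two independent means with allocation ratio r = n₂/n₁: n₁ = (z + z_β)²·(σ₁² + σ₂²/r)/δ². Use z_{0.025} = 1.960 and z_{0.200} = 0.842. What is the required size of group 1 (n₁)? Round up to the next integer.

n₁ = 254

n₁ = (z_{α/2} + z_β)² · (σ₁² + σ₂²/r) / δ²
   = (1.960 + 0.842)² · (24² + 20²/0.5) / 9²
   = 7.8512 · (576 + 800) / 81
   = 7.8512 · 1376 / 81
   = 133.37
Design effect: 1.9 × 133.37 = 253.41.
Round up → n₁ = 254; n₂ = r·n₁ = 0.5 × 254 = 127.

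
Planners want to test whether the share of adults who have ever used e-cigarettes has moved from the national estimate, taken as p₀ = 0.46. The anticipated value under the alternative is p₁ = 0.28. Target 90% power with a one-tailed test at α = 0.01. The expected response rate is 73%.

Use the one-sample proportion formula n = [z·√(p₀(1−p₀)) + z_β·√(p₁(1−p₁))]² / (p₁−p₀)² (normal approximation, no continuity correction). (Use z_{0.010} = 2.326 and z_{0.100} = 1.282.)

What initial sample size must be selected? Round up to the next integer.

n = [z_α·√(p₀q₀) + z_β·√(p₁q₁)]² / (p₁ − p₀)²
  = [2.326·√(0.46·0.54) + 1.282·√(0.28·0.72)]² / (-0.18)²
  = [2.326·0.4984 + 1.282·0.4490]² / 0.0324
  = [1.7349]² / 0.0324
  = 92.90
Adjust for 73% response: 92.90 / 0.73 = 127.26.
Round up → n = 128.

n = 128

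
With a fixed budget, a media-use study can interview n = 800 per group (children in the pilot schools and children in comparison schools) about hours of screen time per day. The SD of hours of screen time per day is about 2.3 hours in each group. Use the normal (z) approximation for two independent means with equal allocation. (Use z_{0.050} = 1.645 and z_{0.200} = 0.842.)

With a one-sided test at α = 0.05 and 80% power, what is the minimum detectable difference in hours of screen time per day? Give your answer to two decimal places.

δ = (z_α + z_β) · √((σ₁²+σ₂²)/n)
  = (1.645 + 0.842) · √(10.58/800)
  = 2.487 · √0.01322
  = 2.487 · 0.1150
  = 0.2860

Minimum detectable difference ≈ 0.29 hours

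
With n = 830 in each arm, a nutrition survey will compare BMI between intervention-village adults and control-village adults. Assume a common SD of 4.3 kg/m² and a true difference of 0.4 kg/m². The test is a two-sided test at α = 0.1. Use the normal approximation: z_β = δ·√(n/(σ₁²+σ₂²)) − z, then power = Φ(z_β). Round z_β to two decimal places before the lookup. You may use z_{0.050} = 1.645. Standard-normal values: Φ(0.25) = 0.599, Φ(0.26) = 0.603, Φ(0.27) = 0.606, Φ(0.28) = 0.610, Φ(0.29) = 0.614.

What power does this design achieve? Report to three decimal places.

Power ≈ 0.599

z_β = δ·√(n/(σ₁²+σ₂²)) − z_{α/2}
    = 0.4 · √(830/36.98) − 1.645
    = 0.4 · 4.73757 − 1.645
    = 1.8950 − 1.645 = 0.2500 → 0.25
Power = Φ(0.25) = 0.599.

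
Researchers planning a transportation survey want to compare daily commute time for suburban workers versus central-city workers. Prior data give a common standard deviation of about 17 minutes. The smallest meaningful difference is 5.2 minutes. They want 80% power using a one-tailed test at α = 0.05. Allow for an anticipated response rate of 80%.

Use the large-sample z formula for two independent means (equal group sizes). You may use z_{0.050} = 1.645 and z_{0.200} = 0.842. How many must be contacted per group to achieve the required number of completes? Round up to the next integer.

n = (z_α + z_β)² · (σ₁² + σ₂²) / δ²
  = (1.645 + 0.842)² · (2·17² = 578) / 5.2²
  = 6.1852 · 578 / 27.04
  = 132.21
Adjust for 80% response: 132.21 / 0.80 = 165.27.
Round up → n = 166 per group.

n = 166 per group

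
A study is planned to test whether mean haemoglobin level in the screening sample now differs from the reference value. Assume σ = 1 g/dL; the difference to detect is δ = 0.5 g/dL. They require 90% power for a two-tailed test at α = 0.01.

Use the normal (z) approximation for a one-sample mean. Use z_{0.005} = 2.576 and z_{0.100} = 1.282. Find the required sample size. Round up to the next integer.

n = 60

n = (z_{α/2} + z_β)² · σ² / δ²
  = (2.576 + 1.282)² · 1² / 0.5²
  = 14.8842 · 1 / 0.25
  = 59.54
Round up → n = 60.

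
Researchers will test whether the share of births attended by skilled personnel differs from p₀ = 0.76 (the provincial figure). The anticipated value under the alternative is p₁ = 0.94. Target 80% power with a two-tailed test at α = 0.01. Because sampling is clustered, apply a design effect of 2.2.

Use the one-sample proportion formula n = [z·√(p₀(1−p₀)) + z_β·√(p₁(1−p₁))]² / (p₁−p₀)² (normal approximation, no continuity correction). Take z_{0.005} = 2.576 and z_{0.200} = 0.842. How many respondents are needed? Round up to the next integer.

n = 115

n = [z_{α/2}·√(p₀q₀) + z_β·√(p₁q₁)]² / (p₁ − p₀)²
  = [2.576·√(0.76·0.24) + 0.842·√(0.94·0.06)]² / (0.18)²
  = [2.576·0.4271 + 0.842·0.2375]² / 0.0324
  = [1.3001]² / 0.0324
  = 52.17
Design effect: 2.2 × 52.17 = 114.78.
Round up → n = 115.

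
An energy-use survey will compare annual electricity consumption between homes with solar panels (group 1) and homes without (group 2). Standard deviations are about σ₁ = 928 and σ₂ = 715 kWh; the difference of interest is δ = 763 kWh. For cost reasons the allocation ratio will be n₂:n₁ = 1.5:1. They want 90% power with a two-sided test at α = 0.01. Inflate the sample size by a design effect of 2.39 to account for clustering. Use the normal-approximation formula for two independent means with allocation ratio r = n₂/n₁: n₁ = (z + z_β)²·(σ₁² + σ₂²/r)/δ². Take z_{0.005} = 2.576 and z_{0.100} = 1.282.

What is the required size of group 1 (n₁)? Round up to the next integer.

n₁ = 74

n₁ = (z_{α/2} + z_β)² · (σ₁² + σ₂²/r) / δ²
   = (2.576 + 1.282)² · (928² + 715²/1.5) / 763²
   = 14.8842 · (861184 + 340816.7) / 582169
   = 14.8842 · 1202000.7 / 582169
   = 30.73
Design effect: 2.39 × 30.73 = 73.45.
Round up → n₁ = 74; n₂ = r·n₁ = 1.5 × 74 = 111.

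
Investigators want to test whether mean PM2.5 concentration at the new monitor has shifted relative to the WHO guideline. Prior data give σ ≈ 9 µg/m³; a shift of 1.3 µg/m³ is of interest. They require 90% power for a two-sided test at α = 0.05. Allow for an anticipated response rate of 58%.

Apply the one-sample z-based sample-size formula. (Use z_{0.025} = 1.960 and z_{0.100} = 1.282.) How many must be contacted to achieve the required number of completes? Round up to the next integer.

n = 869

n = (z_{α/2} + z_β)² · σ² / δ²
  = (1.960 + 1.282)² · 9² / 1.3²
  = 10.5106 · 81 / 1.69
  = 503.76
Adjust for 58% response: 503.76 / 0.58 = 868.55.
Round up → n = 869.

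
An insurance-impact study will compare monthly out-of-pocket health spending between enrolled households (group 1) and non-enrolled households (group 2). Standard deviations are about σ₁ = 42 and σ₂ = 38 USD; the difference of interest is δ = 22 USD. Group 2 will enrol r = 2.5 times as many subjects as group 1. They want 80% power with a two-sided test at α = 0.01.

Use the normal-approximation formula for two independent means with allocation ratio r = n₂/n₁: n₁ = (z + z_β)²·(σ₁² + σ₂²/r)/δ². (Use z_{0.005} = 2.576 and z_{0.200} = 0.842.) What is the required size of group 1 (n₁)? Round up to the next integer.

n₁ = (z_{α/2} + z_β)² · (σ₁² + σ₂²/r) / δ²
   = (2.576 + 0.842)² · (42² + 38²/2.5) / 22²
   = 11.6827 · (1764 + 577.6) / 484
   = 11.6827 · 2341.6 / 484
   = 56.52
Round up → n₁ = 57; n₂ = r·n₁ = 2.5 × 57 = 143.

n₁ = 57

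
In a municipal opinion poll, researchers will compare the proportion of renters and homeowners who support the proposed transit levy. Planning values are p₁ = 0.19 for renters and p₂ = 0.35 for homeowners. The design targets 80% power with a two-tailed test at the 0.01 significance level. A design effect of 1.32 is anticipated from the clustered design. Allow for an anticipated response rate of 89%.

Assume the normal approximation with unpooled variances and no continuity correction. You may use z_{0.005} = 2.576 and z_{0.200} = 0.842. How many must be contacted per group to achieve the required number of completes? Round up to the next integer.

n = 259 per group

n = (z_{α/2} + z_β)² · [p₁(1−p₁) + p₂(1−p₂)] / (p₁ − p₂)²
  = (2.576 + 0.842)² · (0.19·0.81 + 0.35·0.65) / (-0.16)²
  = (3.418)² · (0.1539 + 0.2275) / 0.0256
  = 11.6827 · 0.3814 / 0.0256
  = 174.05
Design effect: 1.32 × 174.05 = 229.75.
Adjust for 89% response: 229.75 / 0.89 = 258.15.
Round up → n = 259 per group.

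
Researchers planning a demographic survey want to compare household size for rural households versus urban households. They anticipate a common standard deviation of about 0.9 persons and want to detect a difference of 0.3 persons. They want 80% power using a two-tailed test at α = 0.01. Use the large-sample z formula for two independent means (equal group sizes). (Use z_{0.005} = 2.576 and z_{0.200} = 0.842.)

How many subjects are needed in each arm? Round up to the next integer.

n = 211 per group

n = (z_{α/2} + z_β)² · (σ₁² + σ₂²) / δ²
  = (2.576 + 0.842)² · (2·0.9² = 1.62) / 0.3²
  = 11.6827 · 1.62 / 0.09
  = 210.29
Round up → n = 211 per group.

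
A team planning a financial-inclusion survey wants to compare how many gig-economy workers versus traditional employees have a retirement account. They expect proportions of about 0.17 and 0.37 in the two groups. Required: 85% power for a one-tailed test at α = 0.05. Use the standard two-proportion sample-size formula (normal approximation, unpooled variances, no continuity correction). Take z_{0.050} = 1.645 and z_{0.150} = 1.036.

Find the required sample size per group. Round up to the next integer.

n = 68 per group

n = (z_α + z_β)² · [p₁(1−p₁) + p₂(1−p₂)] / (p₁ − p₂)²
  = (1.645 + 1.036)² · (0.17·0.83 + 0.37·0.63) / (-0.20)²
  = (2.681)² · (0.1411 + 0.2331) / 0.0400
  = 7.1878 · 0.3742 / 0.0400
  = 67.24
Round up → n = 68 per group.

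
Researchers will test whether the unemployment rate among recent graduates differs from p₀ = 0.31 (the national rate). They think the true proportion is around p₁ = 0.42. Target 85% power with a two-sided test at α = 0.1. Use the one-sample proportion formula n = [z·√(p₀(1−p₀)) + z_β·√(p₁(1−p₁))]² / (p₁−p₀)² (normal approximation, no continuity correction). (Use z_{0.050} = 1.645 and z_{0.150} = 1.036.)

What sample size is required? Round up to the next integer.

n = [z_{α/2}·√(p₀q₀) + z_β·√(p₁q₁)]² / (p₁ − p₀)²
  = [1.645·√(0.31·0.69) + 1.036·√(0.42·0.58)]² / (0.11)²
  = [1.645·0.4625 + 1.036·0.4936]² / 0.0121
  = [1.2721]² / 0.0121
  = 133.74
Round up → n = 134.

n = 134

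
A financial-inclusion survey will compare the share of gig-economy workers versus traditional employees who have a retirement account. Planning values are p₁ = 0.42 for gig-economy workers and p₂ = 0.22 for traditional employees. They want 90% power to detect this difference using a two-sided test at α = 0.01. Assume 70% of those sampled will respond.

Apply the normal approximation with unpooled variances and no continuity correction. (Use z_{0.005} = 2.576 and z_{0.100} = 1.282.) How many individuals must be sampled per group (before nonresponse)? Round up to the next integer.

n = (z_{α/2} + z_β)² · [p₁(1−p₁) + p₂(1−p₂)] / (p₁ − p₂)²
  = (2.576 + 1.282)² · (0.42·0.58 + 0.22·0.78) / (0.20)²
  = (3.858)² · (0.2436 + 0.1716) / 0.0400
  = 14.8842 · 0.4152 / 0.0400
  = 154.50
Adjust for 70% response: 154.50 / 0.70 = 220.71.
Round up → n = 221 per group.

n = 221 per group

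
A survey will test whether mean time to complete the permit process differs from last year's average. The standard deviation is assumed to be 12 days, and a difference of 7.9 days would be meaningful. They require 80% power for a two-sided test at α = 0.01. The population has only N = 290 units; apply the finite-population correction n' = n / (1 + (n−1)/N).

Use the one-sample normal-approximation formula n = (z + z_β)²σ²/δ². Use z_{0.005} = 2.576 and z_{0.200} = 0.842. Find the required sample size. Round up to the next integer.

n = (z_{α/2} + z_β)² · σ² / δ²
  = (2.576 + 0.842)² · 12² / 7.9²
  = 11.6827 · 144 / 62.41
  = 26.96
Finite-population correction (N = 290): 26.96 / (1 + (26.96 − 1)/290) = 24.74.
Round up → n = 25.

n = 25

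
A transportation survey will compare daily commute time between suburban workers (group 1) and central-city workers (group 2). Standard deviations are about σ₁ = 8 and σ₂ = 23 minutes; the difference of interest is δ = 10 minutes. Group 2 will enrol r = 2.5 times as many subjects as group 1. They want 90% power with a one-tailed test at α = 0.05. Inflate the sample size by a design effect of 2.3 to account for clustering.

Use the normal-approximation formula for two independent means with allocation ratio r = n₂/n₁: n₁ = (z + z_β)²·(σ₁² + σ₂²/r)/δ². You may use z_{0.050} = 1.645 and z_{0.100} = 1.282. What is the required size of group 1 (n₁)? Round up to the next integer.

n₁ = (z_α + z_β)² · (σ₁² + σ₂²/r) / δ²
   = (1.645 + 1.282)² · (8² + 23²/2.5) / 10²
   = 8.5673 · (64 + 211.6) / 100
   = 8.5673 · 275.6 / 100
   = 23.61
Design effect: 2.3 × 23.61 = 54.31.
Round up → n₁ = 55; n₂ = r·n₁ = 2.5 × 55 = 138.

n₁ = 55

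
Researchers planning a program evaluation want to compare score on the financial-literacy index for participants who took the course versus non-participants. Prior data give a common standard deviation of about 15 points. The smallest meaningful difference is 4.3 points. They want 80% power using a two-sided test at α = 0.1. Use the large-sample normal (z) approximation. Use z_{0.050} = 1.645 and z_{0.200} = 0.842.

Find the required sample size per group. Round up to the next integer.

n = 151 per group

n = (z_{α/2} + z_β)² · (σ₁² + σ₂²) / δ²
  = (1.645 + 0.842)² · (2·15² = 450) / 4.3²
  = 6.1852 · 450 / 18.49
  = 150.53
Round up → n = 151 per group.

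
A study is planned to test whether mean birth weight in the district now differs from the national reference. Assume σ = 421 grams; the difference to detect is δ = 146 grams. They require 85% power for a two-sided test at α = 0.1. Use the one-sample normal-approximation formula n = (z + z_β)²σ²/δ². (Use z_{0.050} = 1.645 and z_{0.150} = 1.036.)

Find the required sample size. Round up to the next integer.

n = 60

n = (z_{α/2} + z_β)² · σ² / δ²
  = (1.645 + 1.036)² · 421² / 146²
  = 7.1878 · 177241 / 21316
  = 59.77
Round up → n = 60.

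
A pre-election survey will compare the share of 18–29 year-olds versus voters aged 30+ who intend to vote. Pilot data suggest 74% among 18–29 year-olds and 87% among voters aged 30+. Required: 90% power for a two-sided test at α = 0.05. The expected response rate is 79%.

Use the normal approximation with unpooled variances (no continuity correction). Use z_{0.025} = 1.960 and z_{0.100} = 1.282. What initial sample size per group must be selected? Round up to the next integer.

n = (z_{α/2} + z_β)² · [p₁(1−p₁) + p₂(1−p₂)] / (p₁ − p₂)²
  = (1.960 + 1.282)² · (0.74·0.26 + 0.87·0.13) / (-0.13)²
  = (3.242)² · (0.1924 + 0.1131) / 0.0169
  = 10.5106 · 0.3055 / 0.0169
  = 190.00
Adjust for 79% response: 190.00 / 0.79 = 240.50.
Round up → n = 241 per group.

n = 241 per group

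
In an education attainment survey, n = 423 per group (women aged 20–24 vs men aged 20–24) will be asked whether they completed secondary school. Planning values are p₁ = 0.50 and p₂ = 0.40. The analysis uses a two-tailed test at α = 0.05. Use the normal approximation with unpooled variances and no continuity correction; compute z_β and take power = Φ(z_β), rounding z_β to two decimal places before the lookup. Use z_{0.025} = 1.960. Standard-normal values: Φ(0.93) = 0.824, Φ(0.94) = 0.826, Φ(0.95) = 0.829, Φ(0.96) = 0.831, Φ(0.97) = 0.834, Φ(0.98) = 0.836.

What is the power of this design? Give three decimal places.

z_β = |p₁−p₂|·√(n/[p₁q₁+p₂q₂]) − z_{α/2}
    = 0.10 · √(423/0.4900) − 1.960
    = 0.10 · 29.3814 − 1.960
    = 2.9381 − 1.960 = 0.9781 → 0.98
Power = Φ(0.98) = 0.836.

Power ≈ 0.836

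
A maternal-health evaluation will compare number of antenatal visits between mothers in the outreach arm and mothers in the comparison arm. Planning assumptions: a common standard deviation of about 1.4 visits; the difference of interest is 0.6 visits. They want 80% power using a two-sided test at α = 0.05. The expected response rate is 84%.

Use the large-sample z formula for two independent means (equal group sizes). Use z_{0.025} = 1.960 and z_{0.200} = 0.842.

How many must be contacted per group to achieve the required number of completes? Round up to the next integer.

n = 102 per group

n = (z_{α/2} + z_β)² · (σ₁² + σ₂²) / δ²
  = (1.960 + 0.842)² · (2·1.4² = 3.92) / 0.6²
  = 7.8512 · 3.92 / 0.36
  = 85.49
Adjust for 84% response: 85.49 / 0.84 = 101.77.
Round up → n = 102 per group.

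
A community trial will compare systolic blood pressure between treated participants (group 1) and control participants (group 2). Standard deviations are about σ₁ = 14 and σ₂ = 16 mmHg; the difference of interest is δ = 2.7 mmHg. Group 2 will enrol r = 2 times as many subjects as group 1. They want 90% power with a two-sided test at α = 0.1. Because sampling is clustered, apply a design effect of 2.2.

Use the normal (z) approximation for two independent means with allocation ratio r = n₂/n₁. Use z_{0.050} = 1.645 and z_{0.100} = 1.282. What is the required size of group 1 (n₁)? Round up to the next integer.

n₁ = (z_{α/2} + z_β)² · (σ₁² + σ₂²/r) / δ²
   = (1.645 + 1.282)² · (14² + 16²/2) / 2.7²
   = 8.5673 · (196 + 128) / 7.29
   = 8.5673 · 324 / 7.29
   = 380.77
Design effect: 2.2 × 380.77 = 837.69.
Round up → n₁ = 838; n₂ = r·n₁ = 2 × 838 = 1676.

n₁ = 838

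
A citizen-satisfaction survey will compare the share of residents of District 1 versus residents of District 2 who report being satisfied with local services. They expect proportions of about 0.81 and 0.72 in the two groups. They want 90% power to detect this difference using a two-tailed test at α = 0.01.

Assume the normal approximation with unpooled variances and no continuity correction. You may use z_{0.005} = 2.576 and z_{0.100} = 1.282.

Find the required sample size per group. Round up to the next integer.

n = (z_{α/2} + z_β)² · [p₁(1−p₁) + p₂(1−p₂)] / (p₁ − p₂)²
  = (2.576 + 1.282)² · (0.81·0.19 + 0.72·0.28) / (0.09)²
  = (3.858)² · (0.1539 + 0.2016) / 0.0081
  = 14.8842 · 0.3555 / 0.0081
  = 653.25
Round up → n = 654 per group.

n = 654 per group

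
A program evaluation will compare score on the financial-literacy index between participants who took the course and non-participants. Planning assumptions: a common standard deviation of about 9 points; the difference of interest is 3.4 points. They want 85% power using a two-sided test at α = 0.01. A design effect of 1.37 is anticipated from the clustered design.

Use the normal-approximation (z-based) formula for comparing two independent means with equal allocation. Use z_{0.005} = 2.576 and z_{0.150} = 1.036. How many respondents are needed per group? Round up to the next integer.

n = 251 per group

n = (z_{α/2} + z_β)² · (σ₁² + σ₂²) / δ²
  = (2.576 + 1.036)² · (2·9² = 162) / 3.4²
  = 13.0465 · 162 / 11.56
  = 182.83
Design effect: 1.37 × 182.83 = 250.48.
Round up → n = 251 per group.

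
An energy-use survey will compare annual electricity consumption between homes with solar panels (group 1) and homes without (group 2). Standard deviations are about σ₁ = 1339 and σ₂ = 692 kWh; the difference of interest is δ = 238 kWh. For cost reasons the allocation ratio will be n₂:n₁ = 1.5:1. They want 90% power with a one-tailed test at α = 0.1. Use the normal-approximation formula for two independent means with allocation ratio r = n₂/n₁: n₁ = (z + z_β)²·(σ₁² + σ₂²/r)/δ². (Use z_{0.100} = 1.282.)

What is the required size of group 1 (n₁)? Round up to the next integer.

n₁ = (z_α + z_β)² · (σ₁² + σ₂²/r) / δ²
   = (1.282 + 1.282)² · (1339² + 692²/1.5) / 238²
   = 6.5741 · (1792921 + 319242.7) / 56644
   = 6.5741 · 2112163.7 / 56644
   = 245.14
Round up → n₁ = 246; n₂ = r·n₁ = 1.5 × 246 = 369.

n₁ = 246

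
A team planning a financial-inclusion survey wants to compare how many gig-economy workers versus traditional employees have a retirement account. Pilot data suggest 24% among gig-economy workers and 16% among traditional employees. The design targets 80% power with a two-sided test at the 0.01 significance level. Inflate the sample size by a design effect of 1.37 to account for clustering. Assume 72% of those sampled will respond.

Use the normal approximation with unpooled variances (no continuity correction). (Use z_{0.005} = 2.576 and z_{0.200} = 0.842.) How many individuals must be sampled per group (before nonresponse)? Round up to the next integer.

n = (z_{α/2} + z_β)² · [p₁(1−p₁) + p₂(1−p₂)] / (p₁ − p₂)²
  = (2.576 + 0.842)² · (0.24·0.76 + 0.16·0.84) / (0.08)²
  = (3.418)² · (0.1824 + 0.1344) / 0.0064
  = 11.6827 · 0.3168 / 0.0064
  = 578.29
Design effect: 1.37 × 578.29 = 792.26.
Adjust for 72% response: 792.26 / 0.72 = 1100.37.
Round up → n = 1101 per group.

n = 1101 per group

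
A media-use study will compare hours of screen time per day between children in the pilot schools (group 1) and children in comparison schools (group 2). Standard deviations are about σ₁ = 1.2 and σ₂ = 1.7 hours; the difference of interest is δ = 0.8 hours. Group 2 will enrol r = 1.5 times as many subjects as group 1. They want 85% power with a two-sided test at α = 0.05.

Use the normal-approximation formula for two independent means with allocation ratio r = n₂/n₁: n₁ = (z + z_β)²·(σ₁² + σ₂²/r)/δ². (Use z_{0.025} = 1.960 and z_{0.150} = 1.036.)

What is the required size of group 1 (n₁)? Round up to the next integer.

n₁ = 48

n₁ = (z_{α/2} + z_β)² · (σ₁² + σ₂²/r) / δ²
   = (1.960 + 1.036)² · (1.2² + 1.7²/1.5) / 0.8²
   = 8.9760 · (1.44 + 1.9267) / 0.64
   = 8.9760 · 3.3667 / 0.64
   = 47.22
Round up → n₁ = 48; n₂ = r·n₁ = 1.5 × 48 = 72.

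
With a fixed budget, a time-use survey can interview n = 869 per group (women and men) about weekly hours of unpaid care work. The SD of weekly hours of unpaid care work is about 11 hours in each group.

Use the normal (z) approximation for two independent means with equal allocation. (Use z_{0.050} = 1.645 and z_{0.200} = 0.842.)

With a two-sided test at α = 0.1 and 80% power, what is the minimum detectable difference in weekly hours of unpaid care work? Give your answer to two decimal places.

δ = (z_{α/2} + z_β) · √((σ₁²+σ₂²)/n)
  = (1.645 + 0.842) · √(242/869)
  = 2.487 · √0.27848
  = 2.487 · 0.5277
  = 1.3124

Minimum detectable difference ≈ 1.31 hours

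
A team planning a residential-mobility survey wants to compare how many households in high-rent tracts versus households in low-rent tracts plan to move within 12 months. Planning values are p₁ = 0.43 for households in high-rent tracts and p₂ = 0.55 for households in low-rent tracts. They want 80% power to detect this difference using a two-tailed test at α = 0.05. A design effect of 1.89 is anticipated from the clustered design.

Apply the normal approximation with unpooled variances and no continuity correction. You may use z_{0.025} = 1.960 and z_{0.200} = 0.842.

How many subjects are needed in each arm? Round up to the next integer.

n = 508 per group

n = (z_{α/2} + z_β)² · [p₁(1−p₁) + p₂(1−p₂)] / (p₁ − p₂)²
  = (1.960 + 0.842)² · (0.43·0.57 + 0.55·0.45) / (-0.12)²
  = (2.802)² · (0.2451 + 0.2475) / 0.0144
  = 7.8512 · 0.4926 / 0.0144
  = 268.58
Design effect: 1.89 × 268.58 = 507.61.
Round up → n = 508 per group.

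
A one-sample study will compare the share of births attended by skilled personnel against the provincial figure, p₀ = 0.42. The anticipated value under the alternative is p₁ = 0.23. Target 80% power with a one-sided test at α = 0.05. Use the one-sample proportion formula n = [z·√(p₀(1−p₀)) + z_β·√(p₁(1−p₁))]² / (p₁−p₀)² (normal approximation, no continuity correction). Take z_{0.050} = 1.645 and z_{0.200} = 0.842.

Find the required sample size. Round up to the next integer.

n = [z_α·√(p₀q₀) + z_β·√(p₁q₁)]² / (p₁ − p₀)²
  = [1.645·√(0.42·0.58) + 0.842·√(0.23·0.77)]² / (-0.19)²
  = [1.645·0.4936 + 0.842·0.4208]² / 0.0361
  = [1.1662]² / 0.0361
  = 37.68
Round up → n = 38.

n = 38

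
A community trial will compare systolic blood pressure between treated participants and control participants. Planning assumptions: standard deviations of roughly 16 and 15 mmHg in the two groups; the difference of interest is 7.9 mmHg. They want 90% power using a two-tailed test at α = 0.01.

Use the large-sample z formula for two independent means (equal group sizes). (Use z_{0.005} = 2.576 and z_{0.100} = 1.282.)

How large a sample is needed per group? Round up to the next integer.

n = 115 per group

n = (z_{α/2} + z_β)² · (σ₁² + σ₂²) / δ²
  = (2.576 + 1.282)² · (16² + 15² = 481) / 7.9²
  = 14.8842 · 481 / 62.41
  = 114.71
Round up → n = 115 per group.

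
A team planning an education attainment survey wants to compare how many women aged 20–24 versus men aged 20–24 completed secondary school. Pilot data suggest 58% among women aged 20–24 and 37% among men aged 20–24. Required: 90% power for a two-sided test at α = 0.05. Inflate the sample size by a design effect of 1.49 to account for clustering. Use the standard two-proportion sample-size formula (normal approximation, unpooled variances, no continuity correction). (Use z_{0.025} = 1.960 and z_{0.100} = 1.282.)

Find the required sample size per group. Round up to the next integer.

n = 170 per group

n = (z_{α/2} + z_β)² · [p₁(1−p₁) + p₂(1−p₂)] / (p₁ − p₂)²
  = (1.960 + 1.282)² · (0.58·0.42 + 0.37·0.63) / (0.21)²
  = (3.242)² · (0.2436 + 0.2331) / 0.0441
  = 10.5106 · 0.4767 / 0.0441
  = 113.61
Design effect: 1.49 × 113.61 = 169.29.
Round up → n = 170 per group.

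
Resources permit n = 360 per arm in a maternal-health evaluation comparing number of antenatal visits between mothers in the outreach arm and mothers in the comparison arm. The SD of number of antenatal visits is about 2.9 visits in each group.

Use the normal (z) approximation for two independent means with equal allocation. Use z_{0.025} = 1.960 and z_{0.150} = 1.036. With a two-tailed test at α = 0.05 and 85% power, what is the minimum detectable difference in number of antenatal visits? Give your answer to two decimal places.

Minimum detectable difference ≈ 0.65 visits

δ = (z_{α/2} + z_β) · √((σ₁²+σ₂²)/n)
  = (1.960 + 1.036) · √(16.82/360)
  = 2.996 · √0.04672
  = 2.996 · 0.2162
  = 0.6476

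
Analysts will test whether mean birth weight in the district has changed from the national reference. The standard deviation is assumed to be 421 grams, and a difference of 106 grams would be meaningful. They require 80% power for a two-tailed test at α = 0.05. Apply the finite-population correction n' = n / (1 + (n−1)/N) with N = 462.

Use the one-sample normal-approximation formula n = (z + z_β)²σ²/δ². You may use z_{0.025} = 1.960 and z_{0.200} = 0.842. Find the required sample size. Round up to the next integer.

n = (z_{α/2} + z_β)² · σ² / δ²
  = (1.960 + 0.842)² · 421² / 106²
  = 7.8512 · 177241 / 11236
  = 123.85
Finite-population correction (N = 462): 123.85 / (1 + (123.85 − 1)/462) = 97.83.
Round up → n = 98.

n = 98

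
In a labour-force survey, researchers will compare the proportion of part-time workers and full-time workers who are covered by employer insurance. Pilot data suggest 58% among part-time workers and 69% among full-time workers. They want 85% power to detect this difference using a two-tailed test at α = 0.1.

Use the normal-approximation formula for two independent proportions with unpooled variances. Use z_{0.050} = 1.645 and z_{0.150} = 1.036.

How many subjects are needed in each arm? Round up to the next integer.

n = (z_{α/2} + z_β)² · [p₁(1−p₁) + p₂(1−p₂)] / (p₁ − p₂)²
  = (1.645 + 1.036)² · (0.58·0.42 + 0.69·0.31) / (-0.11)²
  = (2.681)² · (0.2436 + 0.2139) / 0.0121
  = 7.1878 · 0.4575 / 0.0121
  = 271.77
Round up → n = 272 per group.

n = 272 per group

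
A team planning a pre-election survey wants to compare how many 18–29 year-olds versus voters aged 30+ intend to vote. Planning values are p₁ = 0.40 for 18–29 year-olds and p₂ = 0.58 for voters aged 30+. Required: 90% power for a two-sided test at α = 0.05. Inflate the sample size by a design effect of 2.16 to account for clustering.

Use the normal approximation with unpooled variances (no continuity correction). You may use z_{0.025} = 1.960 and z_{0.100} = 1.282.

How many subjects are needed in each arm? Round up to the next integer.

n = (z_{α/2} + z_β)² · [p₁(1−p₁) + p₂(1−p₂)] / (p₁ − p₂)²
  = (1.960 + 1.282)² · (0.40·0.60 + 0.58·0.42) / (-0.18)²
  = (3.242)² · (0.2400 + 0.2436) / 0.0324
  = 10.5106 · 0.4836 / 0.0324
  = 156.88
Design effect: 2.16 × 156.88 = 338.86.
Round up → n = 339 per group.

n = 339 per group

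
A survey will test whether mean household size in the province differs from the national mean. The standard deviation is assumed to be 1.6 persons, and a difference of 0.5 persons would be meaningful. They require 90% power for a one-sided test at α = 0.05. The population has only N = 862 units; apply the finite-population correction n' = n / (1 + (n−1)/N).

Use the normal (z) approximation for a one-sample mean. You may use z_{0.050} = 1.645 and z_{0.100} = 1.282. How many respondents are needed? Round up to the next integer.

n = (z_α + z_β)² · σ² / δ²
  = (1.645 + 1.282)² · 1.6² / 0.5²
  = 8.5673 · 2.56 / 0.25
  = 87.73
Finite-population correction (N = 862): 87.73 / (1 + (87.73 − 1)/862) = 79.71.
Round up → n = 80.

n = 80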